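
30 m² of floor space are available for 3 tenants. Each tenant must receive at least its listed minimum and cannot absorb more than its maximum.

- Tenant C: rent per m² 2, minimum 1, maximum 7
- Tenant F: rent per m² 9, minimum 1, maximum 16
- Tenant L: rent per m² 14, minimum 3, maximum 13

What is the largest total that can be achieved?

Meeting every minimum uses 1+1+3 = 5 m², leaving 25.
Order the tenants by rent per m²: Tenant L 14 > Tenant F 9 > Tenant C 2.
Tenant L: +10 to 13 (cap) ; 15 left.
Tenant F: +15 to 16 (cap) ; 0 left.
Total = 2×1 + 9×16 + 14×13 = 328.

328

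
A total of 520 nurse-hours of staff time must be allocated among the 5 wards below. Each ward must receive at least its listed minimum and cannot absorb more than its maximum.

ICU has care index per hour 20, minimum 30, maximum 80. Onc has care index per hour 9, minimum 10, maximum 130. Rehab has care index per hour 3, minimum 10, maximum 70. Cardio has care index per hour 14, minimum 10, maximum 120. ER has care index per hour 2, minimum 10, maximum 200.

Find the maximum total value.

4900

Meeting every minimum uses 30+10+10+10+10 = 70 nurse-hours, leaving 450.
Rank by care index per hour: ICU 20 > Cardio 14 > Onc 9 > Rehab 3 > ER 2.
ICU takes 50 more to reach its cap of 80 — 400 left.
Cardio takes 110 more to reach its cap of 120 — 290 left.
Give Onc 120 more to hit its cap of 130 — 170 left.
Give Rehab 60 more to hit its cap of 70 — 110 left.
Only 110 left; ER takes them to reach 120.
Total = 20×80 + 9×130 + 3×70 + 14×120 + 2×120 = 4900.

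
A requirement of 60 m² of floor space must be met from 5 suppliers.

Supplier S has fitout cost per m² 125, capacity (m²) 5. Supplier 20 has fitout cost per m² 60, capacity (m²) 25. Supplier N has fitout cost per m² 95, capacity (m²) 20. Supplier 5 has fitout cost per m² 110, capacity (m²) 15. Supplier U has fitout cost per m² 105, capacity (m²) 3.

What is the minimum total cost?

5035

Use suppliers in increasing cost order.
Supplier 20 (60): use full 25 — 35 m² to go.
Supplier N (95): use full 20 — 15 m² to go.
Supplier U (105): use full 3 — 12 m² to go.
Supplier 5 at 110: take 12 of its 15 — requirement met.
Supplier S: unused.
Cost = 25×60 + 20×95 + 3×105 + 12×110 = 5035.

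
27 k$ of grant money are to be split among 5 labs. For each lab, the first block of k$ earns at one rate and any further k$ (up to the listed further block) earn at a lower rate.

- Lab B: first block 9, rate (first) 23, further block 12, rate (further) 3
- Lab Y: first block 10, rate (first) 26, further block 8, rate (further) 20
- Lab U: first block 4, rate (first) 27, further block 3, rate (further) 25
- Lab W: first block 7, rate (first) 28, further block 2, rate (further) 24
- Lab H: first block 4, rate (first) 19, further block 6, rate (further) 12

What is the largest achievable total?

Treat each block as its own option and order by rate: Lab W/tier1 28 > Lab U/tier1 27 > Lab Y/tier1 26 > Lab U/tier2 25 > Lab W/tier2 24 > Lab B/tier1 23 > Lab Y/tier2 20 > Lab H/tier1 19 > Lab H/tier2 12 > Lab B/tier2 3.
Lab W/tier1 (28): +7 ; 20 left.
Fill Lab U tier1 block (4 at 27) ; 16 left.
Lab Y/tier1 (26): +10 ; 6 left.
Fill Lab U tier2 block (3 at 25) ; 3 left.
Lab W/tier2 (24): +2 ; 1 left.
Lab B tier1 at 23: only 1 left, fill 1.
Total = 28×7 + 27×4 + 26×10 + 25×3 + 24×2 + 23×1 = 710.

710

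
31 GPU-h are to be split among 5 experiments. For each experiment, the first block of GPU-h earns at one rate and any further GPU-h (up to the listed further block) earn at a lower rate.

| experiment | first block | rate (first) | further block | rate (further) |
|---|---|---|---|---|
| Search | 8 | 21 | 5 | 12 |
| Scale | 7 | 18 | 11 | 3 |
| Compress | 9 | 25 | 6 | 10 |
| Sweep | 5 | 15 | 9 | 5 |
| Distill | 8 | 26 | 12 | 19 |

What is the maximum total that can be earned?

715

Treat each block as its own option and order by rate: Distill/T1 26 > Compress/T1 25 > Search/T1 21 > Distill/T2 19 > Scale/T1 18 > Sweep/T1 15 > Search/T2 12 > Compress/T2 10 > Sweep/T2 5 > Scale/T2 3.
Fill Distill T1 block (8 at 26) → 23 left.
Compress T1 at 25: fill all 9 → 14 left.
Fill Search T1 block (8 at 21) → 6 left.
Distill T2 at 19: only 6 left, fill 6.
Total = 26×8 + 25×9 + 21×8 + 19×6 = 715.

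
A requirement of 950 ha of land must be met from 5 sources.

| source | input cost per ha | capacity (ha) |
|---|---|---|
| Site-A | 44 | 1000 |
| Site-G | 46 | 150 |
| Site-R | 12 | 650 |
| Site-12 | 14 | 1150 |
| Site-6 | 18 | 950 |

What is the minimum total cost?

12000

Cheapest first:
Site-R at 12: take all 650 ha ; 300 still needed.
Take 300 from Site-12 at 14 to finish.
Site-6, Site-A, Site-G: unused.
Cost = 650×12 + 300×14 = 12000.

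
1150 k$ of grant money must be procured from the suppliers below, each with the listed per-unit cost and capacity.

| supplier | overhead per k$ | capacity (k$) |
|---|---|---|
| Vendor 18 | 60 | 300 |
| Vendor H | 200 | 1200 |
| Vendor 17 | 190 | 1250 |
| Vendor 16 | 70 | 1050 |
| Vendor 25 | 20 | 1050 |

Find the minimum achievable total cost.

27000

Fill from the cheapest supplier first.
Vendor 25 (20): use full 1050 → 100 k$ to go.
Take 100 from Vendor 18 at 60 to finish.
Vendor 16, Vendor 17, Vendor H: unused.
Cost = 1050×20 + 100×60 = 27000.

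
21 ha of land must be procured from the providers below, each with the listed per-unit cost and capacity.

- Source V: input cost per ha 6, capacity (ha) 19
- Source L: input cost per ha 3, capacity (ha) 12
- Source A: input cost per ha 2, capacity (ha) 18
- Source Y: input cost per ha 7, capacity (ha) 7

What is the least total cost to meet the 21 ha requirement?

Use providers in increasing cost order.
Source A at 2: take all 18 ha — 3 still needed.
Take 3 from Source L at 3 to finish.
Source V, Source Y: unused.
Cost = 18×2 + 3×3 = 45.

45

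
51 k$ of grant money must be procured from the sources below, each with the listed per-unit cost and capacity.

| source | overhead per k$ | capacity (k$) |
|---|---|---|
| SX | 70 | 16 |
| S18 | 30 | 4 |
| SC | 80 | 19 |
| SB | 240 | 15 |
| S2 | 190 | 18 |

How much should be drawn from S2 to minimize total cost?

Cheapest first:
S18 at 30: take all 4 k$ — 47 still needed.
SX at 70: take all 16 k$ — 31 still needed.
SC at 80: take all 19 k$ — 12 still needed.
S2 at 190: take 12 of its 18 — requirement met.
SB: unused.

12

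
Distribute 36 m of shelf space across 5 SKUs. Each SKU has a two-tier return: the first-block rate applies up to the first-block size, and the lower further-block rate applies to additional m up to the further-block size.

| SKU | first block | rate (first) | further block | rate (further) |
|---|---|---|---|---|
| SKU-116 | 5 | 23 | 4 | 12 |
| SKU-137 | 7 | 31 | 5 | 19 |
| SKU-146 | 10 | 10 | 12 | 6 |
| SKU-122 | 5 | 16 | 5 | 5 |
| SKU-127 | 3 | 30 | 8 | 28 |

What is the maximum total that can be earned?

Order all 10 blocks by rate: SKU-137/T1 31 > SKU-127/T1 30 > SKU-127/T2 28 > SKU-116/T1 23 > SKU-137/T2 19 > SKU-122/T1 16 > SKU-116/T2 12 > SKU-146/T1 10 > SKU-146/T2 6 > SKU-122/T2 5.
Fill SKU-137 T1 block (7 at 31) — 29 left.
Fill SKU-127 T1 block (3 at 30) — 26 left.
Fill SKU-127 T2 block (8 at 28) — 18 left.
Fill SKU-116 T1 block (5 at 23) — 13 left.
SKU-137 T2 at 19: fill all 5 — 8 left.
Fill SKU-122 T1 block (5 at 16) — 3 left.
3 remain; put them into SKU-116 T2 at 12.
Total = 31×7 + 30×3 + 28×8 + 23×5 + 19×5 + 16×5 + 12×3 = 857.

857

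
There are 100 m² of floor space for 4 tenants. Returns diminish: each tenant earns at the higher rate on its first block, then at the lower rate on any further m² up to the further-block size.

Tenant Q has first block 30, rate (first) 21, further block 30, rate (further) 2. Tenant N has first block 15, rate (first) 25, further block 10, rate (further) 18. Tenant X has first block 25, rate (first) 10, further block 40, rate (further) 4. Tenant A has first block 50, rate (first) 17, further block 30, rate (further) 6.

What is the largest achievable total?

Order all 8 blocks by rate: Tenant N/T1 25 > Tenant Q/T1 21 > Tenant N/T2 18 > Tenant A/T1 17 > Tenant X/T1 10 > Tenant A/T2 6 > Tenant X/T2 4 > Tenant Q/T2 2.
Fill Tenant N T1 block (15 at 25) — 85 left.
Tenant Q/T1 (21): +30 — 55 left.
Fill Tenant N T2 block (10 at 18) — 45 left.
45 remain; put them into Tenant A T1 at 17.
Total = 25×15 + 21×30 + 18×10 + 17×45 = 1950.

1950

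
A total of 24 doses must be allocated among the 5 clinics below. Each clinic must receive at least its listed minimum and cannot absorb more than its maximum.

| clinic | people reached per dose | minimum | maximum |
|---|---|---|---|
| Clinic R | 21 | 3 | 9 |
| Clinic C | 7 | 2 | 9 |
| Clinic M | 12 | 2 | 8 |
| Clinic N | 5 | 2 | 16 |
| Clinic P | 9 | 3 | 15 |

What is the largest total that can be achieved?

336

Meeting every minimum uses 3+2+2+2+3 = 12 doses, leaving 12.
Order the clinics by people reached per dose: Clinic R 21 > Clinic M 12 > Clinic P 9 > Clinic C 7 > Clinic N 5.
Give Clinic R 6 more to hit its cap of 9 — 6 left.
Clinic M takes 6 more to reach its cap of 8 — 0 left.
Total = 21×9 + 7×2 + 12×8 + 5×2 + 9×3 = 336.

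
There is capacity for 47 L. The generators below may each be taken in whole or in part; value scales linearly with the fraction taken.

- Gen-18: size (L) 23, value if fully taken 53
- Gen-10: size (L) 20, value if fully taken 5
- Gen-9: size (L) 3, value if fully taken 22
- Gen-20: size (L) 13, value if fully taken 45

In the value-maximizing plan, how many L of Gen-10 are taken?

8

Sort by value density: Gen-9 22/3≈7.33, Gen-20 45/13≈3.46, Gen-18 53/23≈2.3, Gen-10 5/20≈0.25.
Gen-9: take in full, 3 L for value 22 ; 44 left.
Take all of Gen-20 (13 L, value 45) ; 31 L left.
All 23 L of Gen-18 fit (value 53) ; 8 remain.
Fill the last 8 L with part of Gen-10: 8/20 of it earns 2.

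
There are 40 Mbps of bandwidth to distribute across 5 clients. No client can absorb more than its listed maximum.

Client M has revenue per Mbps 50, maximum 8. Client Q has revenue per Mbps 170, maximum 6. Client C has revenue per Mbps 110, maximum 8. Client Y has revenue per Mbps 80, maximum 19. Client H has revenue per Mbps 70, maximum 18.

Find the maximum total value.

3910

Highest revenue per Mbps first: Client Q 170 > Client C 110 > Client Y 80 > Client H 70 > Client M 50.
Client Q takes 6 to reach its cap of 6 ; 34 left.
Client C: +8 to 8 (cap) ; 26 left.
Client Y takes 19 to reach its cap of 19 ; 7 left.
Only 7 left; Client H takes them to reach 7.
Total = 170×6 + 110×8 + 80×19 + 70×7 = 3910.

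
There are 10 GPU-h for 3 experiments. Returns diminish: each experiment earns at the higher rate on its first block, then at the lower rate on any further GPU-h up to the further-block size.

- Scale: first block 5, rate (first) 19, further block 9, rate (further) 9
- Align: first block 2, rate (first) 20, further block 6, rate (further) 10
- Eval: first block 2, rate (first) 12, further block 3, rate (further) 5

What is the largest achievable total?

169

Order all 6 blocks by rate: Align/T1 20 > Scale/T1 19 > Eval/T1 12 > Align/T2 10 > Scale/T2 9 > Eval/T2 5.
Align/T1 (20): +2 → 8 left.
Fill Scale T1 block (5 at 19) → 3 left.
Eval T1 at 12: fill all 2 → 1 left.
Align/T2: +1 of 6 at 10; pool empty.
Total = 20×2 + 19×5 + 12×2 + 10×1 = 169.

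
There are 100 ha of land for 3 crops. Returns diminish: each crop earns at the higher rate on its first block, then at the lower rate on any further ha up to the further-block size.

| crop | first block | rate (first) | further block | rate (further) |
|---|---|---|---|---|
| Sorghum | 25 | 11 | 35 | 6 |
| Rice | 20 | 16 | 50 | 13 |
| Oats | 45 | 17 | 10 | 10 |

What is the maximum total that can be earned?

1540

Order all 6 blocks by rate: Oats/first 17 > Rice/first 16 > Rice/second 13 > Sorghum/first 11 > Oats/second 10 > Sorghum/second 6.
Oats/first (17): +45 — 55 left.
Rice first at 16: fill all 20 — 35 left.
35 remain; put them into Rice second at 13.
Total = 17×45 + 16×20 + 13×35 = 1540.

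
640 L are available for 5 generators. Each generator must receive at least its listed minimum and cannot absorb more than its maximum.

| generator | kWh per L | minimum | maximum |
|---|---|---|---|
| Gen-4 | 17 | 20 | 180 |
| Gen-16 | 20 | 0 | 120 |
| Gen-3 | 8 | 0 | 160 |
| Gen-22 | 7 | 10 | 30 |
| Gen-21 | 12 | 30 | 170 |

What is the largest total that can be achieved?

8850

Meeting every minimum uses 20+0+0+10+30 = 60 L, leaving 580.
Rank by kWh per L: Gen-16 20 > Gen-4 17 > Gen-21 12 > Gen-3 8 > Gen-22 7.
Gen-16 takes 120 more to reach its cap of 120 ; 460 left.
Give Gen-4 160 more to hit its cap of 180 ; 300 left.
Gen-21: +140 to 170 (cap) ; 160 left.
Gen-3 takes 160 more to reach its cap of 160 ; 0 left.
Total = 17×180 + 20×120 + 8×160 + 7×10 + 12×170 = 8850.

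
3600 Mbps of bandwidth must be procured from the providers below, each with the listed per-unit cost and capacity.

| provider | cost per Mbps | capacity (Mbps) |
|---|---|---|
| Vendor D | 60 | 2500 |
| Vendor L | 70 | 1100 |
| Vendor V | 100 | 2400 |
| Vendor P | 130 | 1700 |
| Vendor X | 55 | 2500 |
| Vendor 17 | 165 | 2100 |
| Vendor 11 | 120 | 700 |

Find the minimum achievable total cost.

203500

Cheapest first:
Vendor X (55): use full 2500 → 1100 Mbps to go.
Take 1100 from Vendor D at 60 to finish.
Vendor L, Vendor V, Vendor 11, Vendor P, Vendor 17: unused.
Cost = 2500×55 + 1100×60 = 203500.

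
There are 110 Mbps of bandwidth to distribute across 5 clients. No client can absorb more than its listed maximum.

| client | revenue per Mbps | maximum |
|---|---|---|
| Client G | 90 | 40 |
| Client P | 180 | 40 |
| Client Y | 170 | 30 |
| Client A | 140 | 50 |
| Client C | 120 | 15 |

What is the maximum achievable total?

Order the clients by revenue per Mbps: Client P 180 > Client Y 170 > Client A 140 > Client C 120 > Client G 90.
Client P: +40 to 40 (cap) ; 70 left.
Give Client Y 30 to hit its cap of 30 ; 40 left.
Client A: +40 (room for 50) → 40. Pool exhausted.
Total = 180×40 + 170×30 + 140×40 = 17900.

17900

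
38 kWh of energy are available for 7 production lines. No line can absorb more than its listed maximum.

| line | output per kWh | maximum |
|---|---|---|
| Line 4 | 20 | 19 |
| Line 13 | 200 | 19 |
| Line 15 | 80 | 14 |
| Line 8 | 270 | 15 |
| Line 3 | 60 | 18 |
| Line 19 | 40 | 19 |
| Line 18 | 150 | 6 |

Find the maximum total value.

8450

Highest output per kWh first: Line 8 270 > Line 13 200 > Line 18 150 > Line 15 80 > Line 3 60 > Line 19 40 > Line 4 20.
Line 8 takes 15 to reach its cap of 15 → 23 left.
Line 13 takes 19 to reach its cap of 19 → 4 left.
Only 4 left; Line 18 takes them to reach 4.
Total = 200×19 + 270×15 + 150×4 = 8450.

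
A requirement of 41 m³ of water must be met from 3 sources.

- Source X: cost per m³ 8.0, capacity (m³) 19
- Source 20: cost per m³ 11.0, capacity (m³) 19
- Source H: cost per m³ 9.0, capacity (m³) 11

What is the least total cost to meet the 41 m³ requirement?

Use sources in increasing cost order.
Source X at 8.0: take all 19 m³ → 22 still needed.
Source H (9.0): use full 11 → 11 m³ to go.
Source 20 (11.0): take the remaining 11 → done.
Cost = 19×8.0 + 11×9.0 + 11×11.0 = 372.

372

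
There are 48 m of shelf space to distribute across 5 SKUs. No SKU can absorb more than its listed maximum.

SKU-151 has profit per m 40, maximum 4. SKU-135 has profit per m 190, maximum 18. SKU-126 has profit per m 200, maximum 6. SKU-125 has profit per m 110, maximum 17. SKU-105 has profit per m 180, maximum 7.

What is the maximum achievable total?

7750

Highest profit per m first: SKU-126 200 > SKU-135 190 > SKU-105 180 > SKU-125 110 > SKU-151 40.
SKU-126: +6 to 6 (cap) ; 42 left.
Give SKU-135 18 to hit its cap of 18 ; 24 left.
SKU-105: +7 to 7 (cap) ; 17 left.
Give SKU-125 17 to hit its cap of 17 ; 0 left.
Total = 190×18 + 200×6 + 110×17 + 180×7 = 7750.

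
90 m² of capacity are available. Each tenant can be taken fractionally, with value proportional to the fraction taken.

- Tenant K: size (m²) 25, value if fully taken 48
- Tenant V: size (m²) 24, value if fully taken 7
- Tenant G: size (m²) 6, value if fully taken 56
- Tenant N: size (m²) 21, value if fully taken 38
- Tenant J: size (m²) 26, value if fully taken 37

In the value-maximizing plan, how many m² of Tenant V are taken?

12

Best value per unit of size first: Tenant G 56/6≈9.33, Tenant K 48/25≈1.92, Tenant N 38/21≈1.81, Tenant J 37/26≈1.42, Tenant V 7/24≈0.292.
Tenant G: take in full, 6 m² for value 56 ; 84 left.
All 25 m² of Tenant K fit (value 48) ; 59 remain.
Take all of Tenant N (21 m², value 38) ; 38 m² left.
Take all of Tenant J (26 m², value 37) ; 12 m² left.
12 m² left: a 12/24 share of Tenant V gives 7×12/24 = 3.5.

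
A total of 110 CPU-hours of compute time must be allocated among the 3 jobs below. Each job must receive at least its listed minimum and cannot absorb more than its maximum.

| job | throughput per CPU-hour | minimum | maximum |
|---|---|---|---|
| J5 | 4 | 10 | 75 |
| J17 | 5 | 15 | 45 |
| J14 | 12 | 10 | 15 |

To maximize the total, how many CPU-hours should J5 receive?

50

Meeting every minimum uses 10+15+10 = 35 CPU-hours, leaving 75.
Rank by throughput per CPU-hour: J14 12 > J17 5 > J5 4.
J14 takes 5 more to reach its cap of 15 ; 70 left.
Give J17 30 more to hit its cap of 45 ; 40 left.
J5 has room for 65 more but only 40 remain, so it gets 50.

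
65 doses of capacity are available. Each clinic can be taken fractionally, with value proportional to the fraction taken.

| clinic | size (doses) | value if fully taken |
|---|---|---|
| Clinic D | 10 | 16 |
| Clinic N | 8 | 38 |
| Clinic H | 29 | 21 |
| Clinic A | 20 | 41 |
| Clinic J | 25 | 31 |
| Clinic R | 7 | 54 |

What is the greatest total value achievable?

173.8

Sort by value density: Clinic R 54/7≈7.71, Clinic N 38/8≈4.75, Clinic A 41/20≈2.05, Clinic D 16/10≈1.6, Clinic J 31/25≈1.24, Clinic H 21/29≈0.724.
All 7 doses of Clinic R fit (value 54) — 58 remain.
All 8 doses of Clinic N fit (value 38) — 50 remain.
Clinic A: take in full, 20 doses for value 41 — 30 left.
All 10 doses of Clinic D fit (value 16) — 20 remain.
Only 20 doses remain; take 20/25 of Clinic J for value 31×20/25 = 24.8.
Total value = 173.8.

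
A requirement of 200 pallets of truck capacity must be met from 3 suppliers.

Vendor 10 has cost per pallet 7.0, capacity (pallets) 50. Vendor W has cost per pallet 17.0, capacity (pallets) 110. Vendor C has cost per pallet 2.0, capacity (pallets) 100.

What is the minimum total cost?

Cheapest first:
Take 100 from Vendor C at 2.0 — need 100 more.
Take 50 from Vendor 10 at 7.0 — need 50 more.
Vendor W (17.0): take the remaining 50 — done.
Cost = 100×2.0 + 50×7.0 + 50×17.0 = 1400.

1400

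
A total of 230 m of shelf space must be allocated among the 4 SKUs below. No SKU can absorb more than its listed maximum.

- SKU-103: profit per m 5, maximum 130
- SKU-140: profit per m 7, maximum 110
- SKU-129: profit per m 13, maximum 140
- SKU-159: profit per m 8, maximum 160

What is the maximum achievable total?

Highest profit per m first: SKU-129 13 > SKU-159 8 > SKU-140 7 > SKU-103 5.
Give SKU-129 140 to hit its cap of 140 — 90 left.
SKU-159 has room for 160 but only 90 remain, so it gets 90.
Total = 13×140 + 8×90 = 2540.

2540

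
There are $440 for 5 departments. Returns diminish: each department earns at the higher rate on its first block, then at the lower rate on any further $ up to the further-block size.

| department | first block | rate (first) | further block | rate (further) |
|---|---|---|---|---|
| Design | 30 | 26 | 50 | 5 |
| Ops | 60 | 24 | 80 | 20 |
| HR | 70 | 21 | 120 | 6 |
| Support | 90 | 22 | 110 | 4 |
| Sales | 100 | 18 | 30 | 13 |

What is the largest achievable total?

9200

Rank every tier by rate: Design/T1 26 > Ops/T1 24 > Support/T1 22 > HR/T1 21 > Ops/T2 20 > Sales/T1 18 > Sales/T2 13 > HR/T2 6 > Design/T2 5 > Support/T2 4.
Design/T1 (26): +30 → 410 left.
Ops T1 at 24: fill all 60 → 350 left.
Support/T1 (22): +90 → 260 left.
HR/T1 (21): +70 → 190 left.
Ops T2 at 20: fill all 80 → 110 left.
Sales/T1 (18): +100 → 10 left.
Sales/T2: +10 of 30 at 13; pool empty.
Total = 26×30 + 24×60 + 22×90 + 21×70 + 20×80 + 18×100 + 13×10 = 9200.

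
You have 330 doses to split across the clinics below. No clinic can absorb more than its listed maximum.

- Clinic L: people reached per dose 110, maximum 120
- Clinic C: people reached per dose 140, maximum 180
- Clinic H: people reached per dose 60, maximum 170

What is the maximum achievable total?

Highest people reached per dose first: Clinic C 140 > Clinic L 110 > Clinic H 60.
Clinic C: +180 to 180 (cap) → 150 left.
Clinic L: +120 to 120 (cap) → 30 left.
Only 30 left; Clinic H takes them to reach 30.
Total = 110×120 + 140×180 + 60×30 = 40200.

40200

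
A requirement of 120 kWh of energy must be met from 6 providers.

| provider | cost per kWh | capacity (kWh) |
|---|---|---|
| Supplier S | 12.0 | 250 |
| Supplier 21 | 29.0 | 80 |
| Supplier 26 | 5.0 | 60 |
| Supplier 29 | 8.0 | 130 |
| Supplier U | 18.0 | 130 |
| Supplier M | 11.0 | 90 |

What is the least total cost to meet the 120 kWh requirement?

Cheapest first:
Supplier 26 at 5.0: take all 60 kWh ; 60 still needed.
Supplier 29 at 8.0: take 60 of its 130 ; requirement met.
Supplier M, Supplier S, Supplier U, Supplier 21: unused.
Cost = 60×5.0 + 60×8.0 = 780.

780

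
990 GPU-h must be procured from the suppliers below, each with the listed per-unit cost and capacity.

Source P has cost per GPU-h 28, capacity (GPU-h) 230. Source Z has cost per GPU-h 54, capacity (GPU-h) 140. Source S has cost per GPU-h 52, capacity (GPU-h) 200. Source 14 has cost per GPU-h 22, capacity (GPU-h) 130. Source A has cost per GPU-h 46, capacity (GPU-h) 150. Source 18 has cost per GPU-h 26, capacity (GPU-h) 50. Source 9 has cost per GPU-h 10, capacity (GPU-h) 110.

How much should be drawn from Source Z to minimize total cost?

120

Use suppliers in increasing cost order.
Take 110 from Source 9 at 10 → need 880 more.
Source 14 (22): use full 130 → 750 GPU-h to go.
Source 18 (26): use full 50 → 700 GPU-h to go.
Take 230 from Source P at 28 → need 470 more.
Take 150 from Source A at 46 → need 320 more.
Source S (52): use full 200 → 120 GPU-h to go.
Take 120 from Source Z at 54 to finish.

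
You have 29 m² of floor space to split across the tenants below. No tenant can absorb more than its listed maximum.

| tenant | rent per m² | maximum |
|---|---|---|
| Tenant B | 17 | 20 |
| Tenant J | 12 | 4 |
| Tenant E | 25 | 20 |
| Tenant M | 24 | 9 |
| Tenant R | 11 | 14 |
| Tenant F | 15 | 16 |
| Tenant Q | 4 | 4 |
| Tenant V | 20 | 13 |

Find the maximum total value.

716

Rank by rent per m²: Tenant E 25 > Tenant M 24 > Tenant V 20 > Tenant B 17 > Tenant F 15 > Tenant J 12 > Tenant R 11 > Tenant Q 4.
Give Tenant E 20 to hit its cap of 20 → 9 left.
Tenant M takes 9 to reach its cap of 9 → 0 left.
Total = 25×20 + 24×9 = 716.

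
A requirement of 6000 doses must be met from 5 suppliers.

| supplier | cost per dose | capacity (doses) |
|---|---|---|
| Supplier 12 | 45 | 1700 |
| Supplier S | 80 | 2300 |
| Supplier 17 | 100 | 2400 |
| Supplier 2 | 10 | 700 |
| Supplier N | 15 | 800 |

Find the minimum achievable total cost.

Use suppliers in increasing cost order.
Take 700 from Supplier 2 at 10 — need 5300 more.
Supplier N at 15: take all 800 doses — 4500 still needed.
Supplier 12 (45): use full 1700 — 2800 doses to go.
Take 2300 from Supplier S at 80 — need 500 more.
Take 500 from Supplier 17 at 100 to finish.
Cost = 700×10 + 800×15 + 1700×45 + 2300×80 + 500×100 = 329500.

329500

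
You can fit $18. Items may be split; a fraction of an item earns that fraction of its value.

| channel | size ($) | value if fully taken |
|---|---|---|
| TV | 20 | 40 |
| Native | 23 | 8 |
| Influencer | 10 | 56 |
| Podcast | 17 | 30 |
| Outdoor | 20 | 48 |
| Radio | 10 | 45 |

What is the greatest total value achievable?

Sort by value density: Influencer 56/10≈5.6, Radio 45/10≈4.5, Outdoor 48/20≈2.4, TV 40/20≈2, Podcast 30/17≈1.76, Native 8/23≈0.348.
Influencer: take in full, 10 $ for value 56 ; 8 left.
Only 8 $ remain; take 8/10 of Radio for value 45×8/10 = 36.
Total value = 92.

92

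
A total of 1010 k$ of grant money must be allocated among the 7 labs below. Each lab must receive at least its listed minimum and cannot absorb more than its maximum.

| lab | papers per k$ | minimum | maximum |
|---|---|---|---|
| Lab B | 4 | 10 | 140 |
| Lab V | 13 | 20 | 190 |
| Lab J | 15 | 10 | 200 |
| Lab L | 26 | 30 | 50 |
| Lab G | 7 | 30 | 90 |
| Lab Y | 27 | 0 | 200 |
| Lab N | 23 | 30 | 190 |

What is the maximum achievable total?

Meeting every minimum uses 10+20+10+30+30+0+30 = 130 k$, leaving 880.
Order the labs by papers per k$: Lab Y 27 > Lab L 26 > Lab N 23 > Lab J 15 > Lab V 13 > Lab G 7 > Lab B 4.
Give Lab Y 200 more to hit its cap of 200 → 680 left.
Lab L takes 20 more to reach its cap of 50 → 660 left.
Lab N takes 160 more to reach its cap of 190 → 500 left.
Lab J takes 190 more to reach its cap of 200 → 310 left.
Lab V: +170 to 190 (cap) → 140 left.
Give Lab G 60 more to hit its cap of 90 → 80 left.
Lab B has room for 130 more but only 80 remain, so it gets 90.
Total = 4×90 + 13×190 + 15×200 + 26×50 + 7×90 + 27×200 + 23×190 = 17530.

17530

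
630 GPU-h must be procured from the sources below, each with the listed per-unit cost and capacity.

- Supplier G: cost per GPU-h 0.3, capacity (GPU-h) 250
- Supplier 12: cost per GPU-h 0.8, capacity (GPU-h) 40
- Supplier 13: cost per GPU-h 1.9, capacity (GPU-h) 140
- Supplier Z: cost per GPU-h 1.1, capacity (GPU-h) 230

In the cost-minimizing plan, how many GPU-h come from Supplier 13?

110

Use sources in increasing cost order.
Supplier G (0.3): use full 250 → 380 GPU-h to go.
Take 40 from Supplier 12 at 0.8 → need 340 more.
Supplier Z (1.1): use full 230 → 110 GPU-h to go.
Supplier 13 (1.9): take the remaining 110 → done.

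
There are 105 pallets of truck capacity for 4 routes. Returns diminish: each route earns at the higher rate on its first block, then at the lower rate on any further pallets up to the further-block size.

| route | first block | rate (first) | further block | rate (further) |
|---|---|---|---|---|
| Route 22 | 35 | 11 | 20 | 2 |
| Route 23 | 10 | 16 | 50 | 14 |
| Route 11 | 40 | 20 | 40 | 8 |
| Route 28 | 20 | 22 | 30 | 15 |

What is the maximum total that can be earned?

1920

Treat each block as its own option and order by rate: Route 28/tier1 22 > Route 11/tier1 20 > Route 23/tier1 16 > Route 28/tier2 15 > Route 23/tier2 14 > Route 22/tier1 11 > Route 11/tier2 8 > Route 22/tier2 2.
Route 28 tier1 at 22: fill all 20 — 85 left.
Route 11 tier1 at 20: fill all 40 — 45 left.
Route 23/tier1 (16): +10 — 35 left.
Fill Route 28 tier2 block (30 at 15) — 5 left.
Route 23 tier2 at 14: only 5 left, fill 5.
Total = 22×20 + 20×40 + 16×10 + 15×30 + 14×5 = 1920.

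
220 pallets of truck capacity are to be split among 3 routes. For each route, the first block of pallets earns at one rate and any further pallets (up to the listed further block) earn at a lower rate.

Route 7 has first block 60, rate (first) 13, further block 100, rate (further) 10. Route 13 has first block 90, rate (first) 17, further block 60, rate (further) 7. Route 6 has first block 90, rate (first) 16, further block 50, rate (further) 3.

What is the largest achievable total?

3490

Order all 6 blocks by rate: Route 13/tier1 17 > Route 6/tier1 16 > Route 7/tier1 13 > Route 7/tier2 10 > Route 13/tier2 7 > Route 6/tier2 3.
Route 13 tier1 at 17: fill all 90 → 130 left.
Route 6/tier1 (16): +90 → 40 left.
40 remain; put them into Route 7 tier1 at 13.
Total = 17×90 + 16×90 + 13×40 = 3490.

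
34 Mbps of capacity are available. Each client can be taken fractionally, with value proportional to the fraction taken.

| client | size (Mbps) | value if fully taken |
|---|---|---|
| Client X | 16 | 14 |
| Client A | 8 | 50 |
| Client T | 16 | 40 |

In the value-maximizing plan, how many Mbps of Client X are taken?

Rank by value-to-size ratio: Client A 50/8≈6.25, Client T 40/16≈2.5, Client X 14/16≈0.875.
All 8 Mbps of Client A fit (value 50) — 26 remain.
All 16 Mbps of Client T fit (value 40) — 10 remain.
Only 10 Mbps remain; take 10/16 of Client X for value 14×10/16 = 8.75.

10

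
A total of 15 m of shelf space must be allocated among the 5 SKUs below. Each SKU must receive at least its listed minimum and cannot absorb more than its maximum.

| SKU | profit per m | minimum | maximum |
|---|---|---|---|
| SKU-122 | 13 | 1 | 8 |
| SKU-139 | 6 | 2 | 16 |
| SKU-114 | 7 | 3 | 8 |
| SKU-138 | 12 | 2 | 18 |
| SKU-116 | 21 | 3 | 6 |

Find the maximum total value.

Meeting every minimum uses 1+2+3+2+3 = 11 m, leaving 4.
Highest profit per m first: SKU-116 21 > SKU-122 13 > SKU-138 12 > SKU-114 7 > SKU-139 6.
Give SKU-116 3 more to hit its cap of 6 ; 1 left.
Only 1 left; SKU-122 takes them to reach 2.
Total = 13×2 + 6×2 + 7×3 + 12×2 + 21×6 = 209.

209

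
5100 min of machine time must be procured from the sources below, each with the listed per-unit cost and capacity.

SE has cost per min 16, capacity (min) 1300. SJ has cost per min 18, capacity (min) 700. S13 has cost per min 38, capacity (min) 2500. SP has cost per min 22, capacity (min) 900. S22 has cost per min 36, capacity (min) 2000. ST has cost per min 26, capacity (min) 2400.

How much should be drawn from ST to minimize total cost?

Use sources in increasing cost order.
SE (16): use full 1300 — 3800 min to go.
SJ (18): use full 700 — 3100 min to go.
Take 900 from SP at 22 — need 2200 more.
ST at 26: take 2200 of its 2400 — requirement met.
S22, S13: unused.

2200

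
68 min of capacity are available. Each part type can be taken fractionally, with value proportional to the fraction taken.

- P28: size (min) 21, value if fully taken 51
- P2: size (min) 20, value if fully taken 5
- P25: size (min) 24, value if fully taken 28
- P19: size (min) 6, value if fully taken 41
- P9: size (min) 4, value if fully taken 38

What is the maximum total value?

Rank by value-to-size ratio: P9 38/4≈9.5, P19 41/6≈6.83, P28 51/21≈2.43, P25 28/24≈1.17, P2 5/20≈0.25.
Take all of P9 (4 min, value 38) → 64 min left.
Take all of P19 (6 min, value 41) → 58 min left.
All 21 min of P28 fit (value 51) → 37 remain.
All 24 min of P25 fit (value 28) → 13 remain.
Only 13 min remain; take 13/20 of P2 for value 5×13/20 = 3.25.
Total value = 161.25.

161.25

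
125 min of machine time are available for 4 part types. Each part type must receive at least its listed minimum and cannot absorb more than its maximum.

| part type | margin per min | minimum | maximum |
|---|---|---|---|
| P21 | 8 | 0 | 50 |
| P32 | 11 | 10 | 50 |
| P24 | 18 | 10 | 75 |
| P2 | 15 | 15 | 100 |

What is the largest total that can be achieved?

2060

Meeting every minimum uses 0+10+10+15 = 35 min, leaving 90.
Rank by margin per min: P24 18 > P2 15 > P32 11 > P21 8.
P24 takes 65 more to reach its cap of 75 ; 25 left.
Only 25 left; P2 takes them to reach 40.
Total = 11×10 + 18×75 + 15×40 = 2060.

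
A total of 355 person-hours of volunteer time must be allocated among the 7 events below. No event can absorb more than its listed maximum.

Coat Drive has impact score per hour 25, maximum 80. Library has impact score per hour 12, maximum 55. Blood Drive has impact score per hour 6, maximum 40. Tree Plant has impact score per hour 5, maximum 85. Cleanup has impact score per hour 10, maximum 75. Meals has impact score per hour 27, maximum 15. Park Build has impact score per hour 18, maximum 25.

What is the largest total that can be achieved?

Rank by impact score per hour: Meals 27 > Coat Drive 25 > Park Build 18 > Library 12 > Cleanup 10 > Blood Drive 6 > Tree Plant 5.
Meals: +15 to 15 (cap) ; 340 left.
Coat Drive: +80 to 80 (cap) ; 260 left.
Give Park Build 25 to hit its cap of 25 ; 235 left.
Library takes 55 to reach its cap of 55 ; 180 left.
Give Cleanup 75 to hit its cap of 75 ; 105 left.
Give Blood Drive 40 to hit its cap of 40 ; 65 left.
Only 65 left; Tree Plant takes them to reach 65.
Total = 25×80 + 12×55 + 6×40 + 5×65 + 10×75 + 27×15 + 18×25 = 4830.

4830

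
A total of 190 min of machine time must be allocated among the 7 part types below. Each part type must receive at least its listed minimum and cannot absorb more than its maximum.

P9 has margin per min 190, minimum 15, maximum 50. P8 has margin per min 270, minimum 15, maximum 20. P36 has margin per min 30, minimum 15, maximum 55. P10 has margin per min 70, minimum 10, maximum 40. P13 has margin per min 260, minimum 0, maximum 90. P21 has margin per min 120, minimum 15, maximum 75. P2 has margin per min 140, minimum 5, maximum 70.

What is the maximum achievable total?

Meeting every minimum uses 15+15+15+10+0+15+5 = 75 min, leaving 115.
Highest margin per min first: P8 270 > P13 260 > P9 190 > P2 140 > P21 120 > P10 70 > P36 30.
Give P8 5 more to hit its cap of 20 → 110 left.
P13: +90 to 90 (cap) → 20 left.
P9: +20 (room for 35) → 35. Pool exhausted.
Total = 190×35 + 270×20 + 30×15 + 70×10 + 260×90 + 120×15 + 140×5 = 39100.

39100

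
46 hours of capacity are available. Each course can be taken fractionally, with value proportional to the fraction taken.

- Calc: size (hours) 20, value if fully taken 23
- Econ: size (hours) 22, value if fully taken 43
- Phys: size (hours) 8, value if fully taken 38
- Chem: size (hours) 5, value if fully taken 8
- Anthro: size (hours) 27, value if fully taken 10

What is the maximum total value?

Rank by value-to-size ratio: Phys 38/8≈4.75, Econ 43/22≈1.95, Chem 8/5≈1.6, Calc 23/20≈1.15, Anthro 10/27≈0.37.
Take all of Phys (8 hours, value 38) — 38 hours left.
Take all of Econ (22 hours, value 43) — 16 hours left.
All 5 hours of Chem fit (value 8) — 11 remain.
11 hours left: a 11/20 share of Calc gives 23×11/20 = 12.65.
Total value = 101.65.

101.65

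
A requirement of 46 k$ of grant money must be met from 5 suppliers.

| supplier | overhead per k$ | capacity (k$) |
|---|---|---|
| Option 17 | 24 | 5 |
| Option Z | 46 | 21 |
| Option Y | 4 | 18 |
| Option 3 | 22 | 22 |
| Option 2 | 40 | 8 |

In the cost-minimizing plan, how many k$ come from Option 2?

Fill from the cheapest supplier first.
Option Y (4): use full 18 ; 28 k$ to go.
Option 3 at 22: take all 22 k$ ; 6 still needed.
Take 5 from Option 17 at 24 ; need 1 more.
Option 2 at 40: take 1 of its 8 ; requirement met.
Option Z: unused.

1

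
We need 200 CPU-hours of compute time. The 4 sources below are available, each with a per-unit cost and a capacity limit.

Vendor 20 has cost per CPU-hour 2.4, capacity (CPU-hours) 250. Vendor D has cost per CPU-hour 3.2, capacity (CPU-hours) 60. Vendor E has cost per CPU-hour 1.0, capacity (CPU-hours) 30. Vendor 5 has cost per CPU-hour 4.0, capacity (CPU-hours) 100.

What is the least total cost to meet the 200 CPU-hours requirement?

Fill from the cheapest source first.
Vendor E (1.0): use full 30 ; 170 CPU-hours to go.
Vendor 20 (2.4): take the remaining 170 ; done.
Vendor D, Vendor 5: unused.
Cost = 30×1.0 + 170×2.4 = 438.

438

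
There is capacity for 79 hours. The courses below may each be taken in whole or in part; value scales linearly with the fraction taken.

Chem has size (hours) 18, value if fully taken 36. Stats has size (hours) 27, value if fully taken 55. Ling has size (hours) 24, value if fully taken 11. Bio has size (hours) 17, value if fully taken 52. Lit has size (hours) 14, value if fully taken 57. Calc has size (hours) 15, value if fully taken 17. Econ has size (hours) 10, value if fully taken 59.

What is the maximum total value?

245

Best value per unit of size first: Econ 59/10≈5.9, Lit 57/14≈4.07, Bio 52/17≈3.06, Stats 55/27≈2.04, Chem 36/18≈2, Calc 17/15≈1.13, Ling 11/24≈0.458.
Econ: take in full, 10 hours for value 59 → 69 left.
Take all of Lit (14 hours, value 57) → 55 hours left.
All 17 hours of Bio fit (value 52) → 38 remain.
Take all of Stats (27 hours, value 55) → 11 hours left.
Only 11 hours remain; take 11/18 of Chem for value 36×11/18 = 22.
Total value = 245.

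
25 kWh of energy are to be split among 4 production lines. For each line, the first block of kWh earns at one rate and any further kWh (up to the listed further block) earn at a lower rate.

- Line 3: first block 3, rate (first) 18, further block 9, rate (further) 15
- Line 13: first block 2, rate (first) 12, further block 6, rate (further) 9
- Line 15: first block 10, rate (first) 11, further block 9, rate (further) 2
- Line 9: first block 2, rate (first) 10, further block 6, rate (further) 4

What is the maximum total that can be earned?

333

Treat each block as its own option and order by rate: Line 3/T1 18 > Line 3/T2 15 > Line 13/T1 12 > Line 15/T1 11 > Line 9/T1 10 > Line 13/T2 9 > Line 9/T2 4 > Line 15/T2 2.
Line 3 T1 at 18: fill all 3 — 22 left.
Line 3 T2 at 15: fill all 9 — 13 left.
Line 13 T1 at 12: fill all 2 — 11 left.
Line 15 T1 at 11: fill all 10 — 1 left.
Line 9/T1: +1 of 2 at 10; pool empty.
Total = 18×3 + 15×9 + 12×2 + 11×10 + 10×1 = 333.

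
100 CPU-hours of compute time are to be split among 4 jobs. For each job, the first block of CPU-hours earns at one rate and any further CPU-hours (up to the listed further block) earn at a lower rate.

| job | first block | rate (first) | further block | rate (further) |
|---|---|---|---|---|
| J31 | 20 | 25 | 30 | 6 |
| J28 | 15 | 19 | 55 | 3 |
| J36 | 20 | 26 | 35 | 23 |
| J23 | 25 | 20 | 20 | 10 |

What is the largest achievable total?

Order all 8 blocks by rate: J36/tier1 26 > J31/tier1 25 > J36/tier2 23 > J23/tier1 20 > J28/tier1 19 > J23/tier2 10 > J31/tier2 6 > J28/tier2 3.
J36/tier1 (26): +20 → 80 left.
J31/tier1 (25): +20 → 60 left.
J36 tier2 at 23: fill all 35 → 25 left.
J23/tier1 (20): +25 → 0 left.
Total = 26×20 + 25×20 + 23×35 + 20×25 = 2325.

2325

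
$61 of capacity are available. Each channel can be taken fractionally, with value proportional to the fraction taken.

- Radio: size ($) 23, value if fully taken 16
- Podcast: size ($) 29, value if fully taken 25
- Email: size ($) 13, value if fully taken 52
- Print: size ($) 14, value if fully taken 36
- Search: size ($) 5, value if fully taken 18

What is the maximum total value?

Rank by value-to-size ratio: Email 52/13≈4, Search 18/5≈3.6, Print 36/14≈2.57, Podcast 25/29≈0.862, Radio 16/23≈0.696.
All 13 $ of Email fit (value 52) ; 48 remain.
Take all of Search (5 $, value 18) ; 43 $ left.
All 14 $ of Print fit (value 36) ; 29 remain.
All 29 $ of Podcast fit (value 25) ; 0 remain.
Total value = 131.

131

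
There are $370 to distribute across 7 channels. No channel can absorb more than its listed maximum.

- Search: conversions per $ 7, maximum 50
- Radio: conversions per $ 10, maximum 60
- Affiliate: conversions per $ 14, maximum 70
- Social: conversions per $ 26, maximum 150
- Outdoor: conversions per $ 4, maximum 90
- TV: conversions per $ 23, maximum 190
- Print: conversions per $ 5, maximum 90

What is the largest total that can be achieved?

8690

Highest conversions per $ first: Social 26 > TV 23 > Affiliate 14 > Radio 10 > Search 7 > Print 5 > Outdoor 4.
Give Social 150 to hit its cap of 150 → 220 left.
TV takes 190 to reach its cap of 190 → 30 left.
Affiliate: +30 (room for 70) → 30. Pool exhausted.
Total = 14×30 + 26×150 + 23×190 = 8690.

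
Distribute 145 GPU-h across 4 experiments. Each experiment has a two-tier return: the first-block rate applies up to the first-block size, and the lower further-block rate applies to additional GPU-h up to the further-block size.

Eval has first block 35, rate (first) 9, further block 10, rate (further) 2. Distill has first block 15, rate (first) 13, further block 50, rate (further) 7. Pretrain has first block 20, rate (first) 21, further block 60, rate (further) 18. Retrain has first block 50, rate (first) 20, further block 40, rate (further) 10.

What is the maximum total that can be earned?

Rank every tier by rate: Pretrain/T1 21 > Retrain/T1 20 > Pretrain/T2 18 > Distill/T1 13 > Retrain/T2 10 > Eval/T1 9 > Distill/T2 7 > Eval/T2 2.
Pretrain T1 at 21: fill all 20 ; 125 left.
Retrain/T1 (20): +50 ; 75 left.
Pretrain T2 at 18: fill all 60 ; 15 left.
Fill Distill T1 block (15 at 13) ; 0 left.
Total = 21×20 + 20×50 + 18×60 + 13×15 = 2695.

2695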